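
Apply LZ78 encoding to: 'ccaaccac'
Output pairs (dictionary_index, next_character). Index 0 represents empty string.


LZ78 encoding steps:
Dictionary: {0: ''}
Step 1: w='' (idx 0), next='c' -> output (0, 'c'), add 'c' as idx 1
Step 2: w='c' (idx 1), next='a' -> output (1, 'a'), add 'ca' as idx 2
Step 3: w='' (idx 0), next='a' -> output (0, 'a'), add 'a' as idx 3
Step 4: w='c' (idx 1), next='c' -> output (1, 'c'), add 'cc' as idx 4
Step 5: w='a' (idx 3), next='c' -> output (3, 'c'), add 'ac' as idx 5


Encoded: [(0, 'c'), (1, 'a'), (0, 'a'), (1, 'c'), (3, 'c')]


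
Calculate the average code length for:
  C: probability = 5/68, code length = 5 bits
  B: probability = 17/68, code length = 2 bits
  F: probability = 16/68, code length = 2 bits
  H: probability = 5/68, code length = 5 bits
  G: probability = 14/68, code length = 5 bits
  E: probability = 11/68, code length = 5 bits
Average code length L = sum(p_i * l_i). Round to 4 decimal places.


Weighted contributions p_i * l_i:
  C: (5/68) * 5 = 25/68
  B: (17/68) * 2 = 34/68
  F: (16/68) * 2 = 32/68
  H: (5/68) * 5 = 25/68
  G: (14/68) * 5 = 70/68
  E: (11/68) * 5 = 55/68
Sum = (25 + 34 + 32 + 25 + 70 + 55)/68 = 241/68

L = 241/68 = 3.5441 bits/symbol


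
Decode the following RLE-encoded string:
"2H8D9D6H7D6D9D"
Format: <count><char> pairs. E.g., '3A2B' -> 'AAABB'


Expanding each <count><char> pair:
  2H -> 'HH'
  8D -> 'DDDDDDDD'
  9D -> 'DDDDDDDDD'
  6H -> 'HHHHHH'
  7D -> 'DDDDDDD'
  6D -> 'DDDDDD'
  9D -> 'DDDDDDDDD'

Decoded = HHDDDDDDDDDDDDDDDDDHHHHHHDDDDDDDDDDDDDDDDDDDDDD


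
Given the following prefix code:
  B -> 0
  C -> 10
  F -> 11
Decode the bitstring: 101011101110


Decoding step by step:
Bits 10 -> C
Bits 10 -> C
Bits 11 -> F
Bits 10 -> C
Bits 11 -> F
Bits 10 -> C


Decoded message: CCFCFC


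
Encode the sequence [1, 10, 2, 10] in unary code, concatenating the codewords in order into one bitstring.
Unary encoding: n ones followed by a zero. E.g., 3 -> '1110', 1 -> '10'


Encode each number as n ones followed by a terminating 0:
  1 -> 10 (2 bits)
  10 -> 11111111110 (11 bits)
  2 -> 110 (3 bits)
  10 -> 11111111110 (11 bits)
Total length = 2 + 11 + 3 + 11 = 27 bits.

Unary([1, 10, 2, 10]) = 101111111111011011111111110 (27 bits)


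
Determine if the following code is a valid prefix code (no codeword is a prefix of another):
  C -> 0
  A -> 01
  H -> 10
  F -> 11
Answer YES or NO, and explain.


Checking each pair (does one codeword prefix another?):
  C='0' vs A='01': prefix -- VIOLATION

NO -- this is NOT a valid prefix code. C (0) is a prefix of A (01).


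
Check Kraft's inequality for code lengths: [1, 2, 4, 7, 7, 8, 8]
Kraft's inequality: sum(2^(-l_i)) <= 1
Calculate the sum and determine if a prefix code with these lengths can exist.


Sum = 2^(-1) + 2^(-2) + 2^(-4) + 2^(-7) + 2^(-7) + 2^(-8) + 2^(-8)
    = 0.5 + 0.25 + 0.0625 + 0.0078125 + 0.0078125 + 0.00390625 + 0.00390625
    = 214/256 = 0.8359375
Since 0.8359375 <= 1, Kraft's inequality IS satisfied.
A prefix code with these lengths CAN exist.

Kraft sum = 0.8359375. Satisfied.


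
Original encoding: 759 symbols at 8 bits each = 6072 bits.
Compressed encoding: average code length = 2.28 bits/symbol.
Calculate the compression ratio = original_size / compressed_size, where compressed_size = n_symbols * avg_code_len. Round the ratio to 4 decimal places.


original_size = n_symbols * orig_bits = 759 * 8 = 6072 bits
compressed_size = n_symbols * avg_code_len = 759 * 2.28 = 1730.52 bits
ratio = original_size / compressed_size = 6072 / 1730.52 = 3.5088

Compression ratio = 3.5088


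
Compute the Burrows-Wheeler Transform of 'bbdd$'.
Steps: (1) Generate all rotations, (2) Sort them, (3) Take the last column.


Rotations (sorted):
  0: $bbdd -> last char: d
  1: bbdd$ -> last char: $
  2: bdd$b -> last char: b
  3: d$bbd -> last char: d
  4: dd$bb -> last char: b


BWT = d$bdb


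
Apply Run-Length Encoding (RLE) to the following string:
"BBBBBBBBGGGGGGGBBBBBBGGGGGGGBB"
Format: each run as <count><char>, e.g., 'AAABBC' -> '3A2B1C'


Scanning runs left to right:
  i=0: run of 'B' x 8 -> '8B'
  i=8: run of 'G' x 7 -> '7G'
  i=15: run of 'B' x 6 -> '6B'
  i=21: run of 'G' x 7 -> '7G'
  i=28: run of 'B' x 2 -> '2B'

RLE = 8B7G6B7G2B


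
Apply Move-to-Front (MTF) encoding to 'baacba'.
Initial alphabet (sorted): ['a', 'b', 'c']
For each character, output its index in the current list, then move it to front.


MTF encoding:
'b': index 1 in ['a', 'b', 'c'] -> ['b', 'a', 'c']
'a': index 1 in ['b', 'a', 'c'] -> ['a', 'b', 'c']
'a': index 0 in ['a', 'b', 'c'] -> ['a', 'b', 'c']
'c': index 2 in ['a', 'b', 'c'] -> ['c', 'a', 'b']
'b': index 2 in ['c', 'a', 'b'] -> ['b', 'c', 'a']
'a': index 2 in ['b', 'c', 'a'] -> ['a', 'b', 'c']


Output: [1, 1, 0, 2, 2, 2]


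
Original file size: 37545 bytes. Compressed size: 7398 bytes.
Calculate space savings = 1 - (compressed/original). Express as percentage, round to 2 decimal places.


ratio = compressed/original = 7398/37545 = 0.197044
savings = 1 - ratio = 1 - 0.197044 = 0.802956
as a percentage: 0.802956 * 100 = 80.3%

Space savings = 1 - 7398/37545 = 80.3%


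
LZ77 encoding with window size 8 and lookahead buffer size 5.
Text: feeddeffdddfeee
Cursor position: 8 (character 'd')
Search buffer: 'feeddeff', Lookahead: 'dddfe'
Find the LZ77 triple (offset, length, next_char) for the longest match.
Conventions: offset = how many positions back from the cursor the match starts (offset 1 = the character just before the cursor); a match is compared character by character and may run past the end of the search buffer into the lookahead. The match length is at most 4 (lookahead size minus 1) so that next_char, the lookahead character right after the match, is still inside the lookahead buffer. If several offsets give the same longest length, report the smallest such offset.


Try each offset into the search buffer:
  offset=1 (pos 7, char 'f'): match length 0
  offset=2 (pos 6, char 'f'): match length 0
  offset=3 (pos 5, char 'e'): match length 0
  offset=4 (pos 4, char 'd'): match length 1
  offset=5 (pos 3, char 'd'): match length 2
  offset=6 (pos 2, char 'e'): match length 0
  offset=7 (pos 1, char 'e'): match length 0
  offset=8 (pos 0, char 'f'): match length 0
Longest match has length 2 at offset 5.
next_char = character at position 8 + 2 = 10 -> 'd'

Best match: offset=5, length=2 (matching 'dd' starting at position 3)
LZ77 triple: (5, 2, 'd')


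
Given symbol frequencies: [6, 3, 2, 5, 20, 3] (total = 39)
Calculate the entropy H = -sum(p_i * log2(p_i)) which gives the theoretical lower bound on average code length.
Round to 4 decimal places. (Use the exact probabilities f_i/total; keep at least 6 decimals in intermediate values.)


Per-symbol terms -p_i * log2(p_i) with p_i = f_i/39:
  p = 6/39 = 0.153846: log2(p) = -2.700440, -p*log2(p) = 0.415452
  p = 3/39 = 0.076923: log2(p) = -3.700440, -p*log2(p) = 0.284649
  p = 2/39 = 0.051282: log2(p) = -4.285402, -p*log2(p) = 0.219764
  p = 5/39 = 0.128205: log2(p) = -2.963474, -p*log2(p) = 0.379933
  p = 20/39 = 0.512821: log2(p) = -0.963474, -p*log2(p) = 0.494089
  p = 3/39 = 0.076923: log2(p) = -3.700440, -p*log2(p) = 0.284649
H = 0.415452 + 0.284649 + 0.219764 + 0.379933 + 0.494089 + 0.284649 = 2.078536

H = 2.0785 bits/symbol


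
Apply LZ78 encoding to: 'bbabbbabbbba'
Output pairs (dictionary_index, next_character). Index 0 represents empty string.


LZ78 encoding steps:
Dictionary: {0: ''}
Step 1: w='' (idx 0), next='b' -> output (0, 'b'), add 'b' as idx 1
Step 2: w='b' (idx 1), next='a' -> output (1, 'a'), add 'ba' as idx 2
Step 3: w='b' (idx 1), next='b' -> output (1, 'b'), add 'bb' as idx 3
Step 4: w='ba' (idx 2), next='b' -> output (2, 'b'), add 'bab' as idx 4
Step 5: w='bb' (idx 3), next='b' -> output (3, 'b'), add 'bbb' as idx 5
Step 6: w='' (idx 0), next='a' -> output (0, 'a'), add 'a' as idx 6


Encoded: [(0, 'b'), (1, 'a'), (1, 'b'), (2, 'b'), (3, 'b'), (0, 'a')]


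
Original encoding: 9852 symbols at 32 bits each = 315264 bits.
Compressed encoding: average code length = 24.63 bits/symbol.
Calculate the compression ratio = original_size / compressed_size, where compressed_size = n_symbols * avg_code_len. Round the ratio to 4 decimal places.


original_size = n_symbols * orig_bits = 9852 * 32 = 315264 bits
compressed_size = n_symbols * avg_code_len = 9852 * 24.63 = 242654.76 bits
ratio = original_size / compressed_size = 315264 / 242654.76 = 1.2992

Compression ratio = 1.2992


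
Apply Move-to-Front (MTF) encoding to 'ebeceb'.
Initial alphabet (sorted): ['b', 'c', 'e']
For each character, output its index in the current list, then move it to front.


MTF encoding:
'e': index 2 in ['b', 'c', 'e'] -> ['e', 'b', 'c']
'b': index 1 in ['e', 'b', 'c'] -> ['b', 'e', 'c']
'e': index 1 in ['b', 'e', 'c'] -> ['e', 'b', 'c']
'c': index 2 in ['e', 'b', 'c'] -> ['c', 'e', 'b']
'e': index 1 in ['c', 'e', 'b'] -> ['e', 'c', 'b']
'b': index 2 in ['e', 'c', 'b'] -> ['b', 'e', 'c']


Output: [2, 1, 1, 2, 1, 2]


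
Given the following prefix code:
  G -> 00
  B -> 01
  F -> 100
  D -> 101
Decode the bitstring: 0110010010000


Decoding step by step:
Bits 01 -> B
Bits 100 -> F
Bits 100 -> F
Bits 100 -> F
Bits 00 -> G


Decoded message: BFFFG


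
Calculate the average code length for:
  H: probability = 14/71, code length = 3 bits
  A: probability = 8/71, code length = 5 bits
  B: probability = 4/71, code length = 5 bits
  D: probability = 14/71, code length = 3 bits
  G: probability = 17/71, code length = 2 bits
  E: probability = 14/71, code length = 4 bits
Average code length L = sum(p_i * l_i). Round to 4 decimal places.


Weighted contributions p_i * l_i:
  H: (14/71) * 3 = 42/71
  A: (8/71) * 5 = 40/71
  B: (4/71) * 5 = 20/71
  D: (14/71) * 3 = 42/71
  G: (17/71) * 2 = 34/71
  E: (14/71) * 4 = 56/71
Sum = (42 + 40 + 20 + 42 + 34 + 56)/71 = 234/71

L = 234/71 = 3.2958 bits/symbol


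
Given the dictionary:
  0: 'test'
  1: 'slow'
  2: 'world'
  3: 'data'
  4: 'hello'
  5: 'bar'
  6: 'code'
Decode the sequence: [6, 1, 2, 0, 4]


Look up each index in the dictionary:
  6 -> 'code'
  1 -> 'slow'
  2 -> 'world'
  0 -> 'test'
  4 -> 'hello'

Decoded: "code slow world test hello"


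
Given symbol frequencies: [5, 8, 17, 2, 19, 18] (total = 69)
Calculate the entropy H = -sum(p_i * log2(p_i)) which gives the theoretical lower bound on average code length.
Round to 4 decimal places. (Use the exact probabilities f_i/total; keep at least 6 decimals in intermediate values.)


Per-symbol terms -p_i * log2(p_i) with p_i = f_i/69:
  p = 5/69 = 0.072464: log2(p) = -3.786596, -p*log2(p) = 0.274391
  p = 8/69 = 0.115942: log2(p) = -3.108524, -p*log2(p) = 0.360409
  p = 17/69 = 0.246377: log2(p) = -2.021062, -p*log2(p) = 0.497943
  p = 2/69 = 0.028986: log2(p) = -5.108524, -p*log2(p) = 0.148073
  p = 19/69 = 0.275362: log2(p) = -1.860597, -p*log2(p) = 0.512338
  p = 18/69 = 0.260870: log2(p) = -1.938599, -p*log2(p) = 0.505722
H = 0.274391 + 0.360409 + 0.497943 + 0.148073 + 0.512338 + 0.505722 = 2.298876

H = 2.2989 bits/symbol


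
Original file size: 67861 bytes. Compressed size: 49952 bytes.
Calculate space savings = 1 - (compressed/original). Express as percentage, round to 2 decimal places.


ratio = compressed/original = 49952/67861 = 0.736093
savings = 1 - ratio = 1 - 0.736093 = 0.263907
as a percentage: 0.263907 * 100 = 26.39%

Space savings = 1 - 49952/67861 = 26.39%


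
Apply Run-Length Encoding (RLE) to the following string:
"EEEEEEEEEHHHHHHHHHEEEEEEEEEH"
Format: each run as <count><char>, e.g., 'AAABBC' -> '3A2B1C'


Scanning runs left to right:
  i=0: run of 'E' x 9 -> '9E'
  i=9: run of 'H' x 9 -> '9H'
  i=18: run of 'E' x 9 -> '9E'
  i=27: run of 'H' x 1 -> '1H'

RLE = 9E9H9E1H


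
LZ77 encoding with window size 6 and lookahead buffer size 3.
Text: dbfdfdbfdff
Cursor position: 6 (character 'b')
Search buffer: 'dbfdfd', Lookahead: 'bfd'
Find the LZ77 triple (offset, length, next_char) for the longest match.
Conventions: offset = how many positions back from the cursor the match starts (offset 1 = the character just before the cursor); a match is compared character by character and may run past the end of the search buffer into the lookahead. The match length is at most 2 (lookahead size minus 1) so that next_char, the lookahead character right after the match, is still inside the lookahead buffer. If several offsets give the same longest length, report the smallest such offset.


Try each offset into the search buffer:
  offset=1 (pos 5, char 'd'): match length 0
  offset=2 (pos 4, char 'f'): match length 0
  offset=3 (pos 3, char 'd'): match length 0
  offset=4 (pos 2, char 'f'): match length 0
  offset=5 (pos 1, char 'b'): match length 2
  offset=6 (pos 0, char 'd'): match length 0
Longest match has length 2 at offset 5.
next_char = character at position 6 + 2 = 8 -> 'd'

Best match: offset=5, length=2 (matching 'bf' starting at position 1)
LZ77 triple: (5, 2, 'd')


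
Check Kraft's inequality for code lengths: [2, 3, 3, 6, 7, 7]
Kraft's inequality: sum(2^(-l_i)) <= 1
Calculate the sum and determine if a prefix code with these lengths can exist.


Sum = 2^(-2) + 2^(-3) + 2^(-3) + 2^(-6) + 2^(-7) + 2^(-7)
    = 0.25 + 0.125 + 0.125 + 0.015625 + 0.0078125 + 0.0078125
    = 68/128 = 0.53125
Since 0.53125 <= 1, Kraft's inequality IS satisfied.
A prefix code with these lengths CAN exist.

Kraft sum = 0.53125. Satisfied.


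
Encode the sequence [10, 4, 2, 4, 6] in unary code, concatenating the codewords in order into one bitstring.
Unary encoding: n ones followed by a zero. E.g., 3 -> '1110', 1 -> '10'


Encode each number as n ones followed by a terminating 0:
  10 -> 11111111110 (11 bits)
  4 -> 11110 (5 bits)
  2 -> 110 (3 bits)
  4 -> 11110 (5 bits)
  6 -> 1111110 (7 bits)
Total length = 11 + 5 + 3 + 5 + 7 = 31 bits.

Unary([10, 4, 2, 4, 6]) = 1111111111011110110111101111110 (31 bits)


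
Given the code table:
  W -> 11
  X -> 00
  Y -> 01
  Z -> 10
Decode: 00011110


Decoding:
00 -> X
01 -> Y
11 -> W
10 -> Z


Result: XYWZ


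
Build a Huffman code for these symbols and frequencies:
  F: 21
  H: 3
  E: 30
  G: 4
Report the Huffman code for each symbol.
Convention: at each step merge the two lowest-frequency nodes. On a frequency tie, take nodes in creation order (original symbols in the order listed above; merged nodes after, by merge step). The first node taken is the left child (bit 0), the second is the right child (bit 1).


Huffman tree construction:
Step 1: Merge H(3) + G(4) = 7
Step 2: Merge (H+G)(7) + F(21) = 28
Step 3: Merge ((H+G)+F)(28) + E(30) = 58
Read each symbol's code off the tree from the root (left child = 0, right child = 1).

Codes:
  F: 01 (length 2)
  H: 000 (length 3)
  E: 1 (length 1)
  G: 001 (length 3)
Average code length: 93/58 = 1.6034 bits/symbol


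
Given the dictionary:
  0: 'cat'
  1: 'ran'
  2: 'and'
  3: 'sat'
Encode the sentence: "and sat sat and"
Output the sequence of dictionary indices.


Look up each word in the dictionary:
  'and' -> 2
  'sat' -> 3
  'sat' -> 3
  'and' -> 2

Encoded: [2, 3, 3, 2]


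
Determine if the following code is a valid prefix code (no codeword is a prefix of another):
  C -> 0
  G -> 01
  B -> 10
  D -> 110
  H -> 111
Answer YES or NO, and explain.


Checking each pair (does one codeword prefix another?):
  C='0' vs G='01': prefix -- VIOLATION

NO -- this is NOT a valid prefix code. C (0) is a prefix of G (01).


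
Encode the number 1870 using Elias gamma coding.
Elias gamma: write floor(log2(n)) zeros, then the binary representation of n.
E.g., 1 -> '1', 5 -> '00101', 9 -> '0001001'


num_bits = floor(log2(1870)) + 1 = 11
leading_zeros = num_bits - 1 = 10
binary(1870) = 11101001110

Elias gamma(1870) = '0000000000' + '11101001110' = 000000000011101001110 (21 bits)


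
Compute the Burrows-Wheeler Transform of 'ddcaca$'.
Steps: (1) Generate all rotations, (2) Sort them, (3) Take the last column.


Rotations (sorted):
  0: $ddcaca -> last char: a
  1: a$ddcac -> last char: c
  2: aca$ddc -> last char: c
  3: ca$ddca -> last char: a
  4: caca$dd -> last char: d
  5: dcaca$d -> last char: d
  6: ddcaca$ -> last char: $


BWT = accadd$


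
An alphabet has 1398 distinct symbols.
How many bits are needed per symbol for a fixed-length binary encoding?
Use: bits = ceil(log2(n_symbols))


log2(1398) = 10.4491
Bracket: 2^10 = 1024 < 1398 <= 2^11 = 2048
So ceil(log2(1398)) = 11

bits = ceil(log2(1398)) = ceil(10.4491) = 11 bits


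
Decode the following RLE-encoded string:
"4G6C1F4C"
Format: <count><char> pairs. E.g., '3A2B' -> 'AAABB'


Expanding each <count><char> pair:
  4G -> 'GGGG'
  6C -> 'CCCCCC'
  1F -> 'F'
  4C -> 'CCCC'

Decoded = GGGGCCCCCCFCCCC


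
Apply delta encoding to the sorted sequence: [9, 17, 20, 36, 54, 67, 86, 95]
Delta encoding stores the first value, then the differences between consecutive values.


First value: 9
Deltas:
  17 - 9 = 8
  20 - 17 = 3
  36 - 20 = 16
  54 - 36 = 18
  67 - 54 = 13
  86 - 67 = 19
  95 - 86 = 9


Delta encoded: [9, 8, 3, 16, 18, 13, 19, 9]


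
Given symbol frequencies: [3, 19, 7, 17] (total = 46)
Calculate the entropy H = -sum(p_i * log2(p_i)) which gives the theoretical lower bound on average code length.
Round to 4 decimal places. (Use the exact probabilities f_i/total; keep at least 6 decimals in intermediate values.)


Per-symbol terms -p_i * log2(p_i) with p_i = f_i/46:
  p = 3/46 = 0.065217: log2(p) = -3.938599, -p*log2(p) = 0.256865
  p = 19/46 = 0.413043: log2(p) = -1.275634, -p*log2(p) = 0.526892
  p = 7/46 = 0.152174: log2(p) = -2.716207, -p*log2(p) = 0.413336
  p = 17/46 = 0.369565: log2(p) = -1.436099, -p*log2(p) = 0.530732
H = 0.256865 + 0.526892 + 0.413336 + 0.530732 = 1.727825

H = 1.7278 bits/symbol


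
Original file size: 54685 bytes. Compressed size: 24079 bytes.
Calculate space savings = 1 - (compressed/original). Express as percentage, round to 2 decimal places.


ratio = compressed/original = 24079/54685 = 0.440322
savings = 1 - ratio = 1 - 0.440322 = 0.559678
as a percentage: 0.559678 * 100 = 55.97%

Space savings = 1 - 24079/54685 = 55.97%


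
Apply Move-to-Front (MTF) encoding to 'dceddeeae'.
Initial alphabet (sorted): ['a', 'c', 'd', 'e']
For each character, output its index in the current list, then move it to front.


MTF encoding:
'd': index 2 in ['a', 'c', 'd', 'e'] -> ['d', 'a', 'c', 'e']
'c': index 2 in ['d', 'a', 'c', 'e'] -> ['c', 'd', 'a', 'e']
'e': index 3 in ['c', 'd', 'a', 'e'] -> ['e', 'c', 'd', 'a']
'd': index 2 in ['e', 'c', 'd', 'a'] -> ['d', 'e', 'c', 'a']
'd': index 0 in ['d', 'e', 'c', 'a'] -> ['d', 'e', 'c', 'a']
'e': index 1 in ['d', 'e', 'c', 'a'] -> ['e', 'd', 'c', 'a']
'e': index 0 in ['e', 'd', 'c', 'a'] -> ['e', 'd', 'c', 'a']
'a': index 3 in ['e', 'd', 'c', 'a'] -> ['a', 'e', 'd', 'c']
'e': index 1 in ['a', 'e', 'd', 'c'] -> ['e', 'a', 'd', 'c']


Output: [2, 2, 3, 2, 0, 1, 0, 3, 1]


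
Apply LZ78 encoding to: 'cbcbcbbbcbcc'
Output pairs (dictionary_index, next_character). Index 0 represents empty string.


LZ78 encoding steps:
Dictionary: {0: ''}
Step 1: w='' (idx 0), next='c' -> output (0, 'c'), add 'c' as idx 1
Step 2: w='' (idx 0), next='b' -> output (0, 'b'), add 'b' as idx 2
Step 3: w='c' (idx 1), next='b' -> output (1, 'b'), add 'cb' as idx 3
Step 4: w='cb' (idx 3), next='b' -> output (3, 'b'), add 'cbb' as idx 4
Step 5: w='b' (idx 2), next='c' -> output (2, 'c'), add 'bc' as idx 5
Step 6: w='bc' (idx 5), next='c' -> output (5, 'c'), add 'bcc' as idx 6


Encoded: [(0, 'c'), (0, 'b'), (1, 'b'), (3, 'b'), (2, 'c'), (5, 'c')]


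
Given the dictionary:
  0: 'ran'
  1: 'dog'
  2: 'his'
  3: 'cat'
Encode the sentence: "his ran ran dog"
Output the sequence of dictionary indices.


Look up each word in the dictionary:
  'his' -> 2
  'ran' -> 0
  'ran' -> 0
  'dog' -> 1

Encoded: [2, 0, 0, 1]


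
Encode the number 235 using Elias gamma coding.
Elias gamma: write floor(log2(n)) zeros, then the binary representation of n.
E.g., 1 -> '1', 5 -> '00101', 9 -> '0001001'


num_bits = floor(log2(235)) + 1 = 8
leading_zeros = num_bits - 1 = 7
binary(235) = 11101011

Elias gamma(235) = '0000000' + '11101011' = 000000011101011 (15 bits)


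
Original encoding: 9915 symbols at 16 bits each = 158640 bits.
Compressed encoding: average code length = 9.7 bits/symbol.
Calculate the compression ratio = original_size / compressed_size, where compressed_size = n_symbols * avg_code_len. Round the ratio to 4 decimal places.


original_size = n_symbols * orig_bits = 9915 * 16 = 158640 bits
compressed_size = n_symbols * avg_code_len = 9915 * 9.7 = 96175.5 bits
ratio = original_size / compressed_size = 158640 / 96175.5 = 1.6495

Compression ratio = 1.6495


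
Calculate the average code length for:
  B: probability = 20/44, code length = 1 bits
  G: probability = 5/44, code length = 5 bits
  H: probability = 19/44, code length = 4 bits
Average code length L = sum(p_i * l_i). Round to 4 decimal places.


Weighted contributions p_i * l_i:
  B: (20/44) * 1 = 20/44
  G: (5/44) * 5 = 25/44
  H: (19/44) * 4 = 76/44
Sum = (20 + 25 + 76)/44 = 121/44

L = 121/44 = 2.7500 bits/symbol


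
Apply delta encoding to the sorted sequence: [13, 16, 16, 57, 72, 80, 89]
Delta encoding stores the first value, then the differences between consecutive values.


First value: 13
Deltas:
  16 - 13 = 3
  16 - 16 = 0
  57 - 16 = 41
  72 - 57 = 15
  80 - 72 = 8
  89 - 80 = 9


Delta encoded: [13, 3, 0, 41, 15, 8, 9]


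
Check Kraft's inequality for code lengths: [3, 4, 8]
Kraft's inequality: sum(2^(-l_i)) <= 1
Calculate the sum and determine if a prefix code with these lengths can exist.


Sum = 2^(-3) + 2^(-4) + 2^(-8)
    = 0.125 + 0.0625 + 0.00390625
    = 49/256 = 0.19140625
Since 0.19140625 <= 1, Kraft's inequality IS satisfied.
A prefix code with these lengths CAN exist.

Kraft sum = 0.19140625. Satisfied.


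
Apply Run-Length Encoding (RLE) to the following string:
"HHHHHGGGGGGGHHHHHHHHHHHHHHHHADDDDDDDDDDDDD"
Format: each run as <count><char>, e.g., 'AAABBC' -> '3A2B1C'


Scanning runs left to right:
  i=0: run of 'H' x 5 -> '5H'
  i=5: run of 'G' x 7 -> '7G'
  i=12: run of 'H' x 16 -> '16H'
  i=28: run of 'A' x 1 -> '1A'
  i=29: run of 'D' x 13 -> '13D'

RLE = 5H7G16H1A13D


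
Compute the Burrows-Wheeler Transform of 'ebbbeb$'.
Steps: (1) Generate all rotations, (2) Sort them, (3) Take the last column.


Rotations (sorted):
  0: $ebbbeb -> last char: b
  1: b$ebbbe -> last char: e
  2: bbbeb$e -> last char: e
  3: bbeb$eb -> last char: b
  4: beb$ebb -> last char: b
  5: eb$ebbb -> last char: b
  6: ebbbeb$ -> last char: $


BWT = beebbb$


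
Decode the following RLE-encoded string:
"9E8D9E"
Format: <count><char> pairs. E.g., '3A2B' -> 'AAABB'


Expanding each <count><char> pair:
  9E -> 'EEEEEEEEE'
  8D -> 'DDDDDDDD'
  9E -> 'EEEEEEEEE'

Decoded = EEEEEEEEEDDDDDDDDEEEEEEEEE


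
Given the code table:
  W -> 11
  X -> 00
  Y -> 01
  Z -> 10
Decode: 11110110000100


Decoding:
11 -> W
11 -> W
01 -> Y
10 -> Z
00 -> X
01 -> Y
00 -> X


Result: WWYZXYX


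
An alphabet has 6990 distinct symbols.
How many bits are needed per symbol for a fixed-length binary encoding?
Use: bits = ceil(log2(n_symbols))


log2(6990) = 12.7711
Bracket: 2^12 = 4096 < 6990 <= 2^13 = 8192
So ceil(log2(6990)) = 13

bits = ceil(log2(6990)) = ceil(12.7711) = 13 bits


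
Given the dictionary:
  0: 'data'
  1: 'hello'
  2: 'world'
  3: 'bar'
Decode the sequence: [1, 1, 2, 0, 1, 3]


Look up each index in the dictionary:
  1 -> 'hello'
  1 -> 'hello'
  2 -> 'world'
  0 -> 'data'
  1 -> 'hello'
  3 -> 'bar'

Decoded: "hello hello world data hello bar"


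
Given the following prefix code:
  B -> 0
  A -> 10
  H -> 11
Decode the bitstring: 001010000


Decoding step by step:
Bits 0 -> B
Bits 0 -> B
Bits 10 -> A
Bits 10 -> A
Bits 0 -> B
Bits 0 -> B
Bits 0 -> B


Decoded message: BBAABBB


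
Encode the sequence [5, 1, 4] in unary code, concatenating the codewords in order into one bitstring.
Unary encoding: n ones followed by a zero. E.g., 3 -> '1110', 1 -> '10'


Encode each number as n ones followed by a terminating 0:
  5 -> 111110 (6 bits)
  1 -> 10 (2 bits)
  4 -> 11110 (5 bits)
Total length = 6 + 2 + 5 = 13 bits.

Unary([5, 1, 4]) = 1111101011110 (13 bits)


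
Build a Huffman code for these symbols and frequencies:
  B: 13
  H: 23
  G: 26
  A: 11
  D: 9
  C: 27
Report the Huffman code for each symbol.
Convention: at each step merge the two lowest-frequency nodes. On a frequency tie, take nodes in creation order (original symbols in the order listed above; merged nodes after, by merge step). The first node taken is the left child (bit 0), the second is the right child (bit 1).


Huffman tree construction:
Step 1: Merge D(9) + A(11) = 20
Step 2: Merge B(13) + (D+A)(20) = 33
Step 3: Merge H(23) + G(26) = 49
Step 4: Merge C(27) + (B+(D+A))(33) = 60
Step 5: Merge (H+G)(49) + (C+(B+(D+A)))(60) = 109
Read each symbol's code off the tree from the root (left child = 0, right child = 1).

Codes:
  B: 110 (length 3)
  H: 00 (length 2)
  G: 01 (length 2)
  A: 1111 (length 4)
  D: 1110 (length 4)
  C: 10 (length 2)
Average code length: 271/109 = 2.4862 bits/symbol


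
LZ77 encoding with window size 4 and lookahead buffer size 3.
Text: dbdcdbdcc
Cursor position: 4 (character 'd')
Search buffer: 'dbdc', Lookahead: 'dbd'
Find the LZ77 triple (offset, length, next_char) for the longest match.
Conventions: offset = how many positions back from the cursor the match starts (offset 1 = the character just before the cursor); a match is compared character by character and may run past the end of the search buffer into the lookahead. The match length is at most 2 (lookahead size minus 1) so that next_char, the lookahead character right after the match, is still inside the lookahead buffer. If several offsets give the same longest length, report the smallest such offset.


Try each offset into the search buffer:
  offset=1 (pos 3, char 'c'): match length 0
  offset=2 (pos 2, char 'd'): match length 1
  offset=3 (pos 1, char 'b'): match length 0
  offset=4 (pos 0, char 'd'): match length 2
Longest match has length 2 at offset 4.
next_char = character at position 4 + 2 = 6 -> 'd'

Best match: offset=4, length=2 (matching 'db' starting at position 0)
LZ77 triple: (4, 2, 'd')


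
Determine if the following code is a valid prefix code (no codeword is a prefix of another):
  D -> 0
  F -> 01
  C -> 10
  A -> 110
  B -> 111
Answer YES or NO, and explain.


Checking each pair (does one codeword prefix another?):
  D='0' vs F='01': prefix -- VIOLATION

NO -- this is NOT a valid prefix code. D (0) is a prefix of F (01).


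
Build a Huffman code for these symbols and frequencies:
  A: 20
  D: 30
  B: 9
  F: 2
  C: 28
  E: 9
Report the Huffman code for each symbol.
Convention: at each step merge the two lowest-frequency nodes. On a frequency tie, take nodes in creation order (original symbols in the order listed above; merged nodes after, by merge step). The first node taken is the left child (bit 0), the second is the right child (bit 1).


Huffman tree construction:
Step 1: Merge F(2) + B(9) = 11
Step 2: Merge E(9) + (F+B)(11) = 20
Step 3: Merge A(20) + (E+(F+B))(20) = 40
Step 4: Merge C(28) + D(30) = 58
Step 5: Merge (A+(E+(F+B)))(40) + (C+D)(58) = 98
Read each symbol's code off the tree from the root (left child = 0, right child = 1).

Codes:
  A: 00 (length 2)
  D: 11 (length 2)
  B: 0111 (length 4)
  F: 0110 (length 4)
  C: 10 (length 2)
  E: 010 (length 3)
Average code length: 227/98 = 2.3163 bits/symbol


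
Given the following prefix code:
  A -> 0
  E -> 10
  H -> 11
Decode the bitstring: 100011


Decoding step by step:
Bits 10 -> E
Bits 0 -> A
Bits 0 -> A
Bits 11 -> H


Decoded message: EAAH


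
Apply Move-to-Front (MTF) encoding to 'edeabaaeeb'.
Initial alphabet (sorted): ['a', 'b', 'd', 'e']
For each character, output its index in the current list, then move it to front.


MTF encoding:
'e': index 3 in ['a', 'b', 'd', 'e'] -> ['e', 'a', 'b', 'd']
'd': index 3 in ['e', 'a', 'b', 'd'] -> ['d', 'e', 'a', 'b']
'e': index 1 in ['d', 'e', 'a', 'b'] -> ['e', 'd', 'a', 'b']
'a': index 2 in ['e', 'd', 'a', 'b'] -> ['a', 'e', 'd', 'b']
'b': index 3 in ['a', 'e', 'd', 'b'] -> ['b', 'a', 'e', 'd']
'a': index 1 in ['b', 'a', 'e', 'd'] -> ['a', 'b', 'e', 'd']
'a': index 0 in ['a', 'b', 'e', 'd'] -> ['a', 'b', 'e', 'd']
'e': index 2 in ['a', 'b', 'e', 'd'] -> ['e', 'a', 'b', 'd']
'e': index 0 in ['e', 'a', 'b', 'd'] -> ['e', 'a', 'b', 'd']
'b': index 2 in ['e', 'a', 'b', 'd'] -> ['b', 'e', 'a', 'd']


Output: [3, 3, 1, 2, 3, 1, 0, 2, 0, 2]


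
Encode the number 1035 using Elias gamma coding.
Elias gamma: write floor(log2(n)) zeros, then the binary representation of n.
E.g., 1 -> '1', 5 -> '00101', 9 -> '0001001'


num_bits = floor(log2(1035)) + 1 = 11
leading_zeros = num_bits - 1 = 10
binary(1035) = 10000001011

Elias gamma(1035) = '0000000000' + '10000001011' = 000000000010000001011 (21 bits)


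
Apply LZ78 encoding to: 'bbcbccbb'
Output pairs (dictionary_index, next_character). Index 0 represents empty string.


LZ78 encoding steps:
Dictionary: {0: ''}
Step 1: w='' (idx 0), next='b' -> output (0, 'b'), add 'b' as idx 1
Step 2: w='b' (idx 1), next='c' -> output (1, 'c'), add 'bc' as idx 2
Step 3: w='bc' (idx 2), next='c' -> output (2, 'c'), add 'bcc' as idx 3
Step 4: w='b' (idx 1), next='b' -> output (1, 'b'), add 'bb' as idx 4


Encoded: [(0, 'b'), (1, 'c'), (2, 'c'), (1, 'b')]


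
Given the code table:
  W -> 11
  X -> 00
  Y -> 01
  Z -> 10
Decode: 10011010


Decoding:
10 -> Z
01 -> Y
10 -> Z
10 -> Z


Result: ZYZZ


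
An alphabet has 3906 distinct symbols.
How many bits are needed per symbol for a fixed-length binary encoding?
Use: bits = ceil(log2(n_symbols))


log2(3906) = 11.9315
Bracket: 2^11 = 2048 < 3906 <= 2^12 = 4096
So ceil(log2(3906)) = 12

bits = ceil(log2(3906)) = ceil(11.9315) = 12 bits


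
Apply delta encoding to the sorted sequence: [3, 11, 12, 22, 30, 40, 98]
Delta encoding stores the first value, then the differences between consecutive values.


First value: 3
Deltas:
  11 - 3 = 8
  12 - 11 = 1
  22 - 12 = 10
  30 - 22 = 8
  40 - 30 = 10
  98 - 40 = 58


Delta encoded: [3, 8, 1, 10, 8, 10, 58]


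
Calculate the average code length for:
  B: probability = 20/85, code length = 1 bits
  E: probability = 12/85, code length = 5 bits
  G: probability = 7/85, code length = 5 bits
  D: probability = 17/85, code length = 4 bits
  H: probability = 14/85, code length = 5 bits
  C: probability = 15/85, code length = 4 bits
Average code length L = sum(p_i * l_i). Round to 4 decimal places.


Weighted contributions p_i * l_i:
  B: (20/85) * 1 = 20/85
  E: (12/85) * 5 = 60/85
  G: (7/85) * 5 = 35/85
  D: (17/85) * 4 = 68/85
  H: (14/85) * 5 = 70/85
  C: (15/85) * 4 = 60/85
Sum = (20 + 60 + 35 + 68 + 70 + 60)/85 = 313/85

L = 313/85 = 3.6824 bits/symbol


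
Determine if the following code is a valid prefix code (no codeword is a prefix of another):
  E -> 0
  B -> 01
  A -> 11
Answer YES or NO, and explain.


Checking each pair (does one codeword prefix another?):
  E='0' vs B='01': prefix -- VIOLATION

NO -- this is NOT a valid prefix code. E (0) is a prefix of B (01).


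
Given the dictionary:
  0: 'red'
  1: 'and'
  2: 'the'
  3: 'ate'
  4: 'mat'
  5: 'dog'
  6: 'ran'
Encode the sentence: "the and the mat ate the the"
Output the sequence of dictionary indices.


Look up each word in the dictionary:
  'the' -> 2
  'and' -> 1
  'the' -> 2
  'mat' -> 4
  'ate' -> 3
  'the' -> 2
  'the' -> 2

Encoded: [2, 1, 2, 4, 3, 2, 2]


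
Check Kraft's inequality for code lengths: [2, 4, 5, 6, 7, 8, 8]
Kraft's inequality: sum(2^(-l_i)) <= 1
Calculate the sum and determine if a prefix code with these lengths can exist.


Sum = 2^(-2) + 2^(-4) + 2^(-5) + 2^(-6) + 2^(-7) + 2^(-8) + 2^(-8)
    = 0.25 + 0.0625 + 0.03125 + 0.015625 + 0.0078125 + 0.00390625 + 0.00390625
    = 96/256 = 0.375
Since 0.375 <= 1, Kraft's inequality IS satisfied.
A prefix code with these lengths CAN exist.

Kraft sum = 0.375. Satisfied.


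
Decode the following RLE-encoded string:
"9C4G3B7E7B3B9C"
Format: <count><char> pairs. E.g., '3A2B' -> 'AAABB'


Expanding each <count><char> pair:
  9C -> 'CCCCCCCCC'
  4G -> 'GGGG'
  3B -> 'BBB'
  7E -> 'EEEEEEE'
  7B -> 'BBBBBBB'
  3B -> 'BBB'
  9C -> 'CCCCCCCCC'

Decoded = CCCCCCCCCGGGGBBBEEEEEEEBBBBBBBBBBCCCCCCCCC


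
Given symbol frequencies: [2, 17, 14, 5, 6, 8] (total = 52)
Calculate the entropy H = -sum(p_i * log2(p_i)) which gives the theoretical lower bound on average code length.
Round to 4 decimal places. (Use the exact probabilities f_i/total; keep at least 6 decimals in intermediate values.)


Per-symbol terms -p_i * log2(p_i) with p_i = f_i/52:
  p = 2/52 = 0.038462: log2(p) = -4.700440, -p*log2(p) = 0.180786
  p = 17/52 = 0.326923: log2(p) = -1.612977, -p*log2(p) = 0.527319
  p = 14/52 = 0.269231: log2(p) = -1.893085, -p*log2(p) = 0.509677
  p = 5/52 = 0.096154: log2(p) = -3.378512, -p*log2(p) = 0.324857
  p = 6/52 = 0.115385: log2(p) = -3.115477, -p*log2(p) = 0.359478
  p = 8/52 = 0.153846: log2(p) = -2.700440, -p*log2(p) = 0.415452
H = 0.180786 + 0.527319 + 0.509677 + 0.324857 + 0.359478 + 0.415452 = 2.317569

H = 2.3176 bits/symbol


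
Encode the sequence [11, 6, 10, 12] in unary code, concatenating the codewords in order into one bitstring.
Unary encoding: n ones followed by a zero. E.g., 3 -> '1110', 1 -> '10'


Encode each number as n ones followed by a terminating 0:
  11 -> 111111111110 (12 bits)
  6 -> 1111110 (7 bits)
  10 -> 11111111110 (11 bits)
  12 -> 1111111111110 (13 bits)
Total length = 12 + 7 + 11 + 13 = 43 bits.

Unary([11, 6, 10, 12]) = 1111111111101111110111111111101111111111110 (43 bits)


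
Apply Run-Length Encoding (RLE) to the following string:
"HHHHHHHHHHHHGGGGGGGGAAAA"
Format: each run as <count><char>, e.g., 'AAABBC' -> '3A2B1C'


Scanning runs left to right:
  i=0: run of 'H' x 12 -> '12H'
  i=12: run of 'G' x 8 -> '8G'
  i=20: run of 'A' x 4 -> '4A'

RLE = 12H8G4A


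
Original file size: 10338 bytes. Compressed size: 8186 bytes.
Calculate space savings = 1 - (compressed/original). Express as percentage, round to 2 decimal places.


ratio = compressed/original = 8186/10338 = 0.791836
savings = 1 - ratio = 1 - 0.791836 = 0.208164
as a percentage: 0.208164 * 100 = 20.82%

Space savings = 1 - 8186/10338 = 20.82%


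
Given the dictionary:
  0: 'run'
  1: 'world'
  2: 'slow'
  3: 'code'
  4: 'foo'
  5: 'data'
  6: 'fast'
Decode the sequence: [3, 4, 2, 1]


Look up each index in the dictionary:
  3 -> 'code'
  4 -> 'foo'
  2 -> 'slow'
  1 -> 'world'

Decoded: "code foo slow world"


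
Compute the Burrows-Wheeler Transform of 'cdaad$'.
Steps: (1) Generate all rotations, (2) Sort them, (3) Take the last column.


Rotations (sorted):
  0: $cdaad -> last char: d
  1: aad$cd -> last char: d
  2: ad$cda -> last char: a
  3: cdaad$ -> last char: $
  4: d$cdaa -> last char: a
  5: daad$c -> last char: c


BWT = dda$ac


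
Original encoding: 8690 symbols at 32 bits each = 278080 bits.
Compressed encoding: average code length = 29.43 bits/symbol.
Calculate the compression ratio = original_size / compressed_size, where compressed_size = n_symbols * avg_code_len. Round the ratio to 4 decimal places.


original_size = n_symbols * orig_bits = 8690 * 32 = 278080 bits
compressed_size = n_symbols * avg_code_len = 8690 * 29.43 = 255746.7 bits
ratio = original_size / compressed_size = 278080 / 255746.7 = 1.0873

Compression ratio = 1.0873


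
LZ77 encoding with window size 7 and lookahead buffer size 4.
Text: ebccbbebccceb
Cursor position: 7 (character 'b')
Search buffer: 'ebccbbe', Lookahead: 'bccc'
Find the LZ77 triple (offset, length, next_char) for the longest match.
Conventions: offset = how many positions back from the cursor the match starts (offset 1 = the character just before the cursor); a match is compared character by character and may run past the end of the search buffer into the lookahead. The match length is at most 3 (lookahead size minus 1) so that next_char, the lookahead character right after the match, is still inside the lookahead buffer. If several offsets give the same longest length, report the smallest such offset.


Try each offset into the search buffer:
  offset=1 (pos 6, char 'e'): match length 0
  offset=2 (pos 5, char 'b'): match length 1
  offset=3 (pos 4, char 'b'): match length 1
  offset=4 (pos 3, char 'c'): match length 0
  offset=5 (pos 2, char 'c'): match length 0
  offset=6 (pos 1, char 'b'): match length 3
  offset=7 (pos 0, char 'e'): match length 0
Longest match has length 3 at offset 6.
next_char = character at position 7 + 3 = 10 -> 'c'

Best match: offset=6, length=3 (matching 'bcc' starting at position 1)
LZ77 triple: (6, 3, 'c')


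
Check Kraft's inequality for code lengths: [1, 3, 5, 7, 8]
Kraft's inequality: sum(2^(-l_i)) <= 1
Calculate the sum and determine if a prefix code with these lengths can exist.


Sum = 2^(-1) + 2^(-3) + 2^(-5) + 2^(-7) + 2^(-8)
    = 0.5 + 0.125 + 0.03125 + 0.0078125 + 0.00390625
    = 171/256 = 0.66796875
Since 0.66796875 <= 1, Kraft's inequality IS satisfied.
A prefix code with these lengths CAN exist.

Kraft sum = 0.66796875. Satisfied.


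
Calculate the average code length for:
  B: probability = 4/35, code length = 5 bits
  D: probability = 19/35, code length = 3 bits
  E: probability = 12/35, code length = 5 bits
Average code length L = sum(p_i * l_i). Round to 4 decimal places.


Weighted contributions p_i * l_i:
  B: (4/35) * 5 = 20/35
  D: (19/35) * 3 = 57/35
  E: (12/35) * 5 = 60/35
Sum = (20 + 57 + 60)/35 = 137/35

L = 137/35 = 3.9143 bits/symbol


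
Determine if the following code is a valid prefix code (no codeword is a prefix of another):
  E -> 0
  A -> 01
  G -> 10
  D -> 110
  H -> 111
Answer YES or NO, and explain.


Checking each pair (does one codeword prefix another?):
  E='0' vs A='01': prefix -- VIOLATION

NO -- this is NOT a valid prefix code. E (0) is a prefix of A (01).


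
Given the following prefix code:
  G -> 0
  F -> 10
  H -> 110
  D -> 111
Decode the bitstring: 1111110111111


Decoding step by step:
Bits 111 -> D
Bits 111 -> D
Bits 0 -> G
Bits 111 -> D
Bits 111 -> D


Decoded message: DDGDD


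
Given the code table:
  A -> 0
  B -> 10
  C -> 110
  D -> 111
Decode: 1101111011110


Decoding:
110 -> C
111 -> D
10 -> B
111 -> D
10 -> B


Result: CDBDB


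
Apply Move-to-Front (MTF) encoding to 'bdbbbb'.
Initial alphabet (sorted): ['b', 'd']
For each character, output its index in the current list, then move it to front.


MTF encoding:
'b': index 0 in ['b', 'd'] -> ['b', 'd']
'd': index 1 in ['b', 'd'] -> ['d', 'b']
'b': index 1 in ['d', 'b'] -> ['b', 'd']
'b': index 0 in ['b', 'd'] -> ['b', 'd']
'b': index 0 in ['b', 'd'] -> ['b', 'd']
'b': index 0 in ['b', 'd'] -> ['b', 'd']


Output: [0, 1, 1, 0, 0, 0]


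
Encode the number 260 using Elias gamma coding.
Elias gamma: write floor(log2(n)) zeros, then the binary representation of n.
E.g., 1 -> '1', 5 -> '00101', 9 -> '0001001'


num_bits = floor(log2(260)) + 1 = 9
leading_zeros = num_bits - 1 = 8
binary(260) = 100000100

Elias gamma(260) = '00000000' + '100000100' = 00000000100000100 (17 bits)


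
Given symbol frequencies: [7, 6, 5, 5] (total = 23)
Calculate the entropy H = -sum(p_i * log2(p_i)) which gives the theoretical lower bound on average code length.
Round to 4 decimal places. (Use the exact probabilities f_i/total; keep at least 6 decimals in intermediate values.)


Per-symbol terms -p_i * log2(p_i) with p_i = f_i/23:
  p = 7/23 = 0.304348: log2(p) = -1.716207, -p*log2(p) = 0.522324
  p = 6/23 = 0.260870: log2(p) = -1.938599, -p*log2(p) = 0.505722
  p = 5/23 = 0.217391: log2(p) = -2.201634, -p*log2(p) = 0.478616
  p = 5/23 = 0.217391: log2(p) = -2.201634, -p*log2(p) = 0.478616
H = 0.522324 + 0.505722 + 0.478616 + 0.478616 = 1.985278

H = 1.9853 bits/symbol


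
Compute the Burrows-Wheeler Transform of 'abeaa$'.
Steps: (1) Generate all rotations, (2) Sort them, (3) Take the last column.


Rotations (sorted):
  0: $abeaa -> last char: a
  1: a$abea -> last char: a
  2: aa$abe -> last char: e
  3: abeaa$ -> last char: $
  4: beaa$a -> last char: a
  5: eaa$ab -> last char: b


BWT = aae$ab
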